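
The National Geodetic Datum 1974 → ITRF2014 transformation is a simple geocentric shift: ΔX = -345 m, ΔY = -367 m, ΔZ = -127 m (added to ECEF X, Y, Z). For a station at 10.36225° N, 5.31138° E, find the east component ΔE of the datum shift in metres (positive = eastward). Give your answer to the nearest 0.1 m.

The local east axis at (φ, λ) is (−sin λ, cos λ, 0), so ΔE = −sin(5.31138°)·(-345) + cos(5.31138°)·(-367) = -333.49 m.

ΔE = -333.5 m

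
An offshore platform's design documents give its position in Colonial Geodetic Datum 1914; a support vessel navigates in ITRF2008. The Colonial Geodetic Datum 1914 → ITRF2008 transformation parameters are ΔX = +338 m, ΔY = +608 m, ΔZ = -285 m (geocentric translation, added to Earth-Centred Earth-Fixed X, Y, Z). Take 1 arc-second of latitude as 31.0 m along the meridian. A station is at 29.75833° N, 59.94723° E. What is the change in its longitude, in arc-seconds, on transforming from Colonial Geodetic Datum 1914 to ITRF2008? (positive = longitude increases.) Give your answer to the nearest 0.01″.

Δλ = 0.44″

sin φ = 0.496343, cos φ = 0.868127, sin λ = 0.865565, cos λ = 0.500797.
East component: ΔE = −sin λ·ΔX + cos λ·ΔY = −(0.865565)(338) + (0.500797)(608) = 11.92 m.
1° of latitude spans 3600 × 31.00 = 111600 m; at latitude φ, 1° of longitude spans that × cos φ = 96882.9 m, so Δλ = 11.92 / 96882.9 × 3600 = 0.443″.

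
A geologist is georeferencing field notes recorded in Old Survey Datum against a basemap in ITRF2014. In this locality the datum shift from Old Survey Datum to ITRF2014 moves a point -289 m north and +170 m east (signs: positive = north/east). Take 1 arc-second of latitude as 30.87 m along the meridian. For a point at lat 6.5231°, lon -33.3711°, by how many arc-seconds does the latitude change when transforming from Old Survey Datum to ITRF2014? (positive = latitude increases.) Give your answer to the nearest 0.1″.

1″ of latitude = 30.87 m, so Δφ = -289.0 / 30.87 = -9.362″.

Δφ = -9.4″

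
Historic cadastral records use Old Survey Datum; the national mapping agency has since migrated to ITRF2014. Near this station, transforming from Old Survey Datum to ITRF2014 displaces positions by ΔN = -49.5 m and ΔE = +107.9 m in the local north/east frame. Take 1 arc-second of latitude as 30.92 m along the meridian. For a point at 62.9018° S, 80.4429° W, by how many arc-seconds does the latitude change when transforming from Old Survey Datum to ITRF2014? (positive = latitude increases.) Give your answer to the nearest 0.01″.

1″ of latitude = 30.92 m, so Δφ = -49.5 / 30.92 = -1.601″.

Δφ = -1.60″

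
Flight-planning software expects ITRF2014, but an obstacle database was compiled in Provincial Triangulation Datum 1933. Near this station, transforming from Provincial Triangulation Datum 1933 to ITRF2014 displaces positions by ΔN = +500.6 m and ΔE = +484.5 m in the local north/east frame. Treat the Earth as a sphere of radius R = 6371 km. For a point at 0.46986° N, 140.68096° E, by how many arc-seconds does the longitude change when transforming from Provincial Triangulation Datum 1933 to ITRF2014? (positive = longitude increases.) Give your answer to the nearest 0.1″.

At latitude 0.46986°, cos φ = 0.999966.
One radian of longitude at latitude φ spans R cos φ, so Δλ = ΔE / (R cos φ) = 484.5 / (6371000 × 0.999966) = 7.6050e-05 rad = 15.686″.

Δλ = 15.7″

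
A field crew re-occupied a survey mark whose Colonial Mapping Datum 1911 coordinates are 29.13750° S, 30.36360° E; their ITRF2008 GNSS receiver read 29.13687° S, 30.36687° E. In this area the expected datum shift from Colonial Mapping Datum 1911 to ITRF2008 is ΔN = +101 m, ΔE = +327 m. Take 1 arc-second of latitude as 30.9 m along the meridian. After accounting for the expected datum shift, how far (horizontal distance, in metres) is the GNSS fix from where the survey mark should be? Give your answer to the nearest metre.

Observed coordinate differences: Δφ = +0.00063°, Δλ = +0.00327°.
Converting to metres (1° lat = 111240 m, cos φ = 0.873454): observed ΔN = 70.1 m, observed ΔE = 317.7 m.
Subtracting the expected shift leaves a residual of 70.1 − (101) = -30.9 m north and 317.7 − (327) = -9.3 m east.
Residual distance = √((-30.9)² + (-9.3)²) = 32.3 m.

32 m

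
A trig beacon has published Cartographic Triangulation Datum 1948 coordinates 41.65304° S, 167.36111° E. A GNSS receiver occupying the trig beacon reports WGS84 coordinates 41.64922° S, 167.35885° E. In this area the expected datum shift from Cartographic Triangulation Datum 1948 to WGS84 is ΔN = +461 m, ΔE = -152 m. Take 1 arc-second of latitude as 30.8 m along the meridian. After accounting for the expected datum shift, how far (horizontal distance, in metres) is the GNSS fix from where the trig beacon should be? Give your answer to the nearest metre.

51 m

Observed coordinate differences: Δφ = +0.00382°, Δλ = -0.00226°.
Converting to metres (1° lat = 110880 m, cos φ = 0.747183): observed ΔN = 423.6 m, observed ΔE = -187.2 m.
Subtracting the expected shift leaves a residual of 423.6 − (461) = -37.4 m north and -187.2 − (-152) = -35.2 m east.
Residual distance = √((-37.4)² + (-35.2)²) = 51.4 m.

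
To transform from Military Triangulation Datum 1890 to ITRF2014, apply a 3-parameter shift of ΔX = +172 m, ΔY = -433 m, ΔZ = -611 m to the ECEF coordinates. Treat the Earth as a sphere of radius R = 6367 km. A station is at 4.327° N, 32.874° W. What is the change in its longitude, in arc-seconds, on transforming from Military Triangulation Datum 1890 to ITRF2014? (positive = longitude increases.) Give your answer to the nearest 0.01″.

sin φ = 0.075449, cos φ = 0.997150, sin λ = -0.542793, cos λ = 0.839866.
East component: ΔE = −sin λ·ΔX + cos λ·ΔY = −(-0.542793)(172) + (0.839866)(-433) = -270.30 m.
1° of latitude spans πR/180 = 111125 m; at latitude φ, 1° of longitude spans that × cos φ = 110808.4 m, so Δλ = -270.30 / 110808.4 × 3600 = -8.782″.

Δλ = -8.78″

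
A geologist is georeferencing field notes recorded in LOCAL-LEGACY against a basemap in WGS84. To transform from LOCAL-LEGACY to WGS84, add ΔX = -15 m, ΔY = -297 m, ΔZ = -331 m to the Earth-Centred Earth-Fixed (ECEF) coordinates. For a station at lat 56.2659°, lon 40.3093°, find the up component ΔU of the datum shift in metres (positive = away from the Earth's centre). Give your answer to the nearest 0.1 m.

The local up (radial) axis is (cos φ cos λ, cos φ sin λ, sin φ), giving ΔU = -6.352 − 106.699 − 275.267 = -388.32 m.

ΔU = -388.3 m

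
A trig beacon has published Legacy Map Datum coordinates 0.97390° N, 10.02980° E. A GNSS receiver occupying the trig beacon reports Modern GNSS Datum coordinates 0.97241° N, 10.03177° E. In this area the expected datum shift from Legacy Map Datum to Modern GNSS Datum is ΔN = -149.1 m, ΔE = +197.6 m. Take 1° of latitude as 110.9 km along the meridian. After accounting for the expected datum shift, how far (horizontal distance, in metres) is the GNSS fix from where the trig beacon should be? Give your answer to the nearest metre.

Observed coordinate differences: Δφ = -0.00149°, Δλ = +0.00197°.
Converting to metres (1° lat = 110900 m, cos φ = 0.999856): observed ΔN = -165.2 m, observed ΔE = 218.4 m.
Subtracting the expected shift leaves a residual of -165.2 − (-149.1) = -16.1 m north and 218.4 − (197.6) = 20.8 m east.
Residual distance = √((-16.1)² + 20.8²) = 26.4 m.

26 m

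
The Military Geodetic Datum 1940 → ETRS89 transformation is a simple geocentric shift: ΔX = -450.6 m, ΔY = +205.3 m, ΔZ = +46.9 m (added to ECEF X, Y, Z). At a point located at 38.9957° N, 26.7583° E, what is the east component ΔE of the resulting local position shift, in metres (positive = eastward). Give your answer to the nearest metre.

The local east axis at (φ, λ) is (−sin λ, cos λ, 0), so ΔE = −sin(26.7583°)·(-450.6) + cos(26.7583°)·205.3 = 386.19 m.

ΔE = 386 m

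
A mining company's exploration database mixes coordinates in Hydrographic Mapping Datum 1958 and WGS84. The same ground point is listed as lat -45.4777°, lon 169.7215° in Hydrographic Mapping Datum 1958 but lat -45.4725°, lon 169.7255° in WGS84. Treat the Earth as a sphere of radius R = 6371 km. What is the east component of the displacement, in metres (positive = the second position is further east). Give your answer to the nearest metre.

Δφ = -45.4725° − -45.4777° = +0.0052°; Δλ = 169.7255° − 169.7215° = +0.0040°.
1° along a meridian = πR/180 = 111195 m.
ΔN = Δφ × 111195 = 578.2 m; ΔE = Δλ × 111195 × cos(-45.4777°) = +0.0040 × 111195 × 0.701187 = 311.9 m.

ΔE = 312 m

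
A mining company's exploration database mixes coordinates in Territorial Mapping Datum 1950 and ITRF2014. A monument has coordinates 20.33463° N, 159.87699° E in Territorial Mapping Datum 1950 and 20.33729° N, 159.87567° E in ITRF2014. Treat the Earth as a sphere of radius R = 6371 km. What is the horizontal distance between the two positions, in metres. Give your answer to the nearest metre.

326 m

Δφ = 20.33729° − 20.33463° = +0.00266°; Δλ = 159.87567° − 159.87699° = -0.00132°.
1° along a meridian = πR/180 = 111195 m.
ΔN = Δφ × 111195 = 295.8 m; ΔE = Δλ × 111195 × cos(20.33463°) = -0.00132 × 111195 × 0.937679 = -137.6 m.
Distance = √(ΔE² + ΔN²) = √((-137.6)² + 295.8²) = 326.2 m.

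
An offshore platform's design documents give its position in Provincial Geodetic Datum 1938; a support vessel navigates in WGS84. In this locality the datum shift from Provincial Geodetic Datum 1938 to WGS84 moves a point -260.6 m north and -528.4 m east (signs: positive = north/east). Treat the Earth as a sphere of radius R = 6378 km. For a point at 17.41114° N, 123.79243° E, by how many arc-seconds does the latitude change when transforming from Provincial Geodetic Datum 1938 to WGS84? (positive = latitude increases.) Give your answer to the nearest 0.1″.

Δφ = -8.4″

On a sphere of radius R, 1 rad of latitude = R, so Δφ = ΔN / R = -260.6 / 6378000 = -4.0859e-05 rad = -8.428″.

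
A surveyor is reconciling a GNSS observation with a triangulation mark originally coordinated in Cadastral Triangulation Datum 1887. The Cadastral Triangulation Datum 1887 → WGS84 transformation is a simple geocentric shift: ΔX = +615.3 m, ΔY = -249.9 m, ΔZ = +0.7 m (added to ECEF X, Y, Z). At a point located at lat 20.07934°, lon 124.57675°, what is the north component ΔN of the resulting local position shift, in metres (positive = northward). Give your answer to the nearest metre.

ΔN = 191 m

At φ = 20.07934°, λ = 124.57675°: sin φ = 0.343321, cos φ = 0.939218, sin λ = 0.823367, cos λ = -0.567510.
ΔN = −sin φ cos λ·ΔX − sin φ sin λ·ΔY + cos φ·ΔZ = −(0.343321)(-0.567510)(615.3) − (0.343321)(0.823367)(-249.9) + (0.939218)(0.7) = 191.18 m.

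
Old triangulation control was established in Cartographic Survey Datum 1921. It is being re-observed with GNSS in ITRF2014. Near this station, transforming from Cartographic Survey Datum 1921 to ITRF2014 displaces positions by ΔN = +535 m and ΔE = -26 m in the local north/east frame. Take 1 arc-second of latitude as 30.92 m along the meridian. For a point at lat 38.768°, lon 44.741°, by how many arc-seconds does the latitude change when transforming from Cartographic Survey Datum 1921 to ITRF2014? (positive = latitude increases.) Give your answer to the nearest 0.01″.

1″ of latitude = 30.92 m, so Δφ = 535.0 / 30.92 = 17.303″.

Δφ = 17.30″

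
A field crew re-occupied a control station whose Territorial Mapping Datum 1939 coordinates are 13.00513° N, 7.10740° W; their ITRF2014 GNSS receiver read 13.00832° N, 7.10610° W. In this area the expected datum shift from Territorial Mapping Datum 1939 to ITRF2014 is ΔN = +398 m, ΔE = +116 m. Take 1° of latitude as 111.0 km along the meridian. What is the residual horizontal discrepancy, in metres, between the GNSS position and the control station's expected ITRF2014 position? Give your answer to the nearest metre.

Observed coordinate differences: Δφ = +0.00319°, Δλ = +0.00130°.
Converting to metres (1° lat = 111000 m, cos φ = 0.974350): observed ΔN = 354.1 m, observed ΔE = 140.6 m.
Subtracting the expected shift leaves a residual of 354.1 − (398) = -43.9 m north and 140.6 − (116) = 24.6 m east.
Residual distance = √((-43.9)² + 24.6²) = 50.3 m.

50 m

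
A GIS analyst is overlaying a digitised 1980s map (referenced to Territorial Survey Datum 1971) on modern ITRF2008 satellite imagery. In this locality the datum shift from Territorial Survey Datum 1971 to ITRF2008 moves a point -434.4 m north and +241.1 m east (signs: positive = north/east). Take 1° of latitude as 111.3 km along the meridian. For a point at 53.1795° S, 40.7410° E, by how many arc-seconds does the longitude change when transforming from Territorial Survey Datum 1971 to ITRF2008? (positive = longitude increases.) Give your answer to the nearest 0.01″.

At latitude -53.1795°, cos φ = 0.599310.
1° of longitude at this latitude = 111.3 × cos φ = 66.70 km, so Δλ = 241.1 / 66703.2 = 0.0036145° = 13.012″.

Δλ = 13.01″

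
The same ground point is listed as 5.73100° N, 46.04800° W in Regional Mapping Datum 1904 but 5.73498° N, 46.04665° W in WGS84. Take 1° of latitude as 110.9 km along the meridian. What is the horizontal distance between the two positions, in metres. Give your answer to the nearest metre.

466 m

Δφ = 5.73498° − 5.73100° = +0.00398°; Δλ = -46.04665° − -46.04800° = +0.00135°.
ΔN = Δφ × 110900 = 441.4 m; ΔE = Δλ × 110900 × cos(5.73100°) = +0.00135 × 110900 × 0.995002 = 149.0 m.
Distance = √(ΔE² + ΔN²) = √(149.0² + 441.4²) = 465.8 m.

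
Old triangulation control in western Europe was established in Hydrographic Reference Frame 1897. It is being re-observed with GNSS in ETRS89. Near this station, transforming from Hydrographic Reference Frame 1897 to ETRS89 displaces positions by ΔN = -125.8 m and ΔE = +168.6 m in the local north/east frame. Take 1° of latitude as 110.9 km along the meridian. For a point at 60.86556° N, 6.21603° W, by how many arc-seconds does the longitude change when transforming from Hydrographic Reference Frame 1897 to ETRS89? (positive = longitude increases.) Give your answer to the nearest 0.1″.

At latitude 60.86556°, cos φ = 0.486861.
1° of longitude at this latitude = 110.9 × cos φ = 53.99 km, so Δλ = 168.6 / 53992.8 = 0.0031226° = 11.241″.

Δλ = 11.2″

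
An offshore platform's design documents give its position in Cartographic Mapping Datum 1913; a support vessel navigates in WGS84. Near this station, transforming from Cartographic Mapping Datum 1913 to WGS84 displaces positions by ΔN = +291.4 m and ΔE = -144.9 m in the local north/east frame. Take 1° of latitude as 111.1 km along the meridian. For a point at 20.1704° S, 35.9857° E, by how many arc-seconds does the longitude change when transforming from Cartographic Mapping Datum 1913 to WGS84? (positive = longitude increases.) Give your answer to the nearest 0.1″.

Δλ = -5.0″

At latitude -20.1704°, cos φ = 0.938671.
1° of longitude at this latitude = 111.1 × cos φ = 104.29 km, so Δλ = -144.9 / 104286.4 = -0.0013894° = -5.002″.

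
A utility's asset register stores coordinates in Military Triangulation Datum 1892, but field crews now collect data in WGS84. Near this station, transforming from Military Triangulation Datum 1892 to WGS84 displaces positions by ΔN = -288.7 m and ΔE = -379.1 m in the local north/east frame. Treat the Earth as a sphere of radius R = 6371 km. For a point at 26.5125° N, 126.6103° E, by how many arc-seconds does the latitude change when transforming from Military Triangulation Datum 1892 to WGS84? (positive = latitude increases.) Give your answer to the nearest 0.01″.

On a sphere of radius R, 1 rad of latitude = R, so Δφ = ΔN / R = -288.7 / 6371000 = -4.5315e-05 rad = -9.347″.

Δφ = -9.35″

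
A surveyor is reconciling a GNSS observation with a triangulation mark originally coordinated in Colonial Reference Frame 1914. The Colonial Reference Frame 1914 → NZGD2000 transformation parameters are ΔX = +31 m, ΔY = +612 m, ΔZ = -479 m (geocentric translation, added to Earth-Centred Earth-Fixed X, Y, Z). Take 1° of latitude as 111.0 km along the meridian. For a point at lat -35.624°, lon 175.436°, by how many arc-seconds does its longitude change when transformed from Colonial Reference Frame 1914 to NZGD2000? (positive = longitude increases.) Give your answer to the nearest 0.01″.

Δλ = -24.44″

sin φ = -0.582464, cos φ = 0.812857, sin λ = 0.079573, cos λ = -0.996829.
East component: ΔE = −sin λ·ΔX + cos λ·ΔY = −(0.079573)(31) + (-0.996829)(612) = -612.53 m.
1° of latitude spans 111000 m; at latitude φ, 1° of longitude spans that × cos φ = 90227.1 m, so Δλ = -612.53 / 90227.1 × 3600 = -24.439″.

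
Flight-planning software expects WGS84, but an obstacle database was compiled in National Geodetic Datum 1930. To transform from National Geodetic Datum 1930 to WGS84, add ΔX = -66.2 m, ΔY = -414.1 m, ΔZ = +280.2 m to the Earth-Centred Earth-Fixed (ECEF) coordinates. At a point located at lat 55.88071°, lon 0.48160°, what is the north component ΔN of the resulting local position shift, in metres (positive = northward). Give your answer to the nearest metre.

The local north axis is (−sin φ cos λ, −sin φ sin λ, cos φ), giving ΔN = 54.803 + 2.882 + 157.169 = 214.85 m.

ΔN = 215 m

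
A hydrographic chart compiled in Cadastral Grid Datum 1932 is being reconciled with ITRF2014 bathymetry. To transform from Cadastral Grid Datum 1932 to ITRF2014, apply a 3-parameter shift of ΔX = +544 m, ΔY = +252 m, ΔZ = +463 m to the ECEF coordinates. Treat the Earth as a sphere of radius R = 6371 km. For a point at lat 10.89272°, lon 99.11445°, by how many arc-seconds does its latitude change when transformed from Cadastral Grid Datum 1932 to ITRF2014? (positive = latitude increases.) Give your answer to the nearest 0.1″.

Δφ = 13.7″

sin φ = 0.188971, cos φ = 0.981983, sin λ = 0.987374, cos λ = -0.158407.
North component: ΔN = −sin φ cos λ·ΔX − sin φ sin λ·ΔY + cos φ·ΔZ = −(0.188971)(-0.158407)(544) − (0.188971)(0.987374)(252) + (0.981983)(463) = 423.92 m.
1° of latitude spans πR/180 = 111195 m, so Δφ = 423.92 / 111195 × 3600 = 13.725″.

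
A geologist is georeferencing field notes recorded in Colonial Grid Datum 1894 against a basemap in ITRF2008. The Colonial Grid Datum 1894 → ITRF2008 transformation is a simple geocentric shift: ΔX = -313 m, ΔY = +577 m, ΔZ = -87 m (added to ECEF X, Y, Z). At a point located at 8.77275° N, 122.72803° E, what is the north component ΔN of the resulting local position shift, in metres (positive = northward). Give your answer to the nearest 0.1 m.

The local north axis is (−sin φ cos λ, −sin φ sin λ, cos φ), giving ΔN = -25.809 − 74.031 − 85.982 = -185.82 m.

ΔN = -185.8 m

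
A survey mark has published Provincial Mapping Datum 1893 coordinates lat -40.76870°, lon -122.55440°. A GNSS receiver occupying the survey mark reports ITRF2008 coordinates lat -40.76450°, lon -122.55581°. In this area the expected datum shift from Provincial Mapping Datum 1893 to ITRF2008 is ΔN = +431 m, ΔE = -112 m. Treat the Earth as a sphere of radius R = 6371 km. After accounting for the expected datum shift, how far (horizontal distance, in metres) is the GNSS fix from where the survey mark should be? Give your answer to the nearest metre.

Observed coordinate differences: Δφ = +0.00420°, Δλ = -0.00141°.
Converting to metres (1° lat = 111195 m, cos φ = 0.757352): observed ΔN = 467.0 m, observed ΔE = -118.7 m.
Subtracting the expected shift leaves a residual of 467.0 − (431) = 36.0 m north and -118.7 − (-112) = -6.7 m east.
Residual distance = √(36.0² + (-6.7)²) = 36.6 m.

37 m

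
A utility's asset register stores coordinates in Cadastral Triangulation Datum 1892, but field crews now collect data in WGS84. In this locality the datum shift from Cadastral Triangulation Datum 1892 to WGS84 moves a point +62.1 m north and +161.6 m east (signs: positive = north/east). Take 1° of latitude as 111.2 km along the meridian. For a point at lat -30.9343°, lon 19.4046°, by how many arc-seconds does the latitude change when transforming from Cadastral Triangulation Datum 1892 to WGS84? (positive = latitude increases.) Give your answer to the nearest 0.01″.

Δφ = 2.01″

1° of latitude = 111.2 km, so Δφ = 62.1 / 111200 = 0.0005585° = 2.010″.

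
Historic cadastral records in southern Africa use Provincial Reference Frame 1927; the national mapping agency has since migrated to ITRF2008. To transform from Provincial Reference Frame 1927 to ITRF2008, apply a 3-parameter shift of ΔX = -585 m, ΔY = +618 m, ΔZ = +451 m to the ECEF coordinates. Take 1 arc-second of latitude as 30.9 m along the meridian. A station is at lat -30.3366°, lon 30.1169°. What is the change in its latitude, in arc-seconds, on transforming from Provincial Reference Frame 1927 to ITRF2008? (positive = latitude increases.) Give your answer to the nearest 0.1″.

Δφ = 9.4″

sin φ = -0.505079, cos φ = 0.863073, sin λ = 0.501766, cos λ = 0.865003.
North component: ΔN = −sin φ cos λ·ΔX − sin φ sin λ·ΔY + cos φ·ΔZ = −(-0.505079)(0.865003)(-585) − (-0.505079)(0.501766)(618) + (0.863073)(451) = 290.28 m.
1° of latitude spans 3600 × 30.90 = 111240 m, so Δφ = 290.28 / 111240 × 3600 = 9.394″.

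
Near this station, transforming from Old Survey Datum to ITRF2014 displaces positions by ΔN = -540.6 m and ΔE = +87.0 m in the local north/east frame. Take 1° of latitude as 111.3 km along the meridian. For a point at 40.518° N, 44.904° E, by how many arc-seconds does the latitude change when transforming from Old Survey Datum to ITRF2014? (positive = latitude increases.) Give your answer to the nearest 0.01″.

1° of latitude = 111.3 km, so Δφ = -540.6 / 111300 = -0.0048571° = -17.486″.

Δφ = -17.49″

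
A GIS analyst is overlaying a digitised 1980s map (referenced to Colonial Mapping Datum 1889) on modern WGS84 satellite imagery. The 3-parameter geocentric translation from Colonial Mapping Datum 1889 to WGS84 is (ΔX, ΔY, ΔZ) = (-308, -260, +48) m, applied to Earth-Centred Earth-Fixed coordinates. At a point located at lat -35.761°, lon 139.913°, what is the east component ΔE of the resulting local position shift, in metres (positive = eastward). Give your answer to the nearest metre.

At φ = -35.761°, λ = 139.913°: sin φ = -0.584405, cos φ = 0.811462, sin λ = 0.643950, cos λ = -0.765068.
ΔE = −sin λ·ΔX + cos λ·ΔY = −(0.643950)·(-308) + (-0.765068)·(-260) = 397.25 m.

ΔE = 397 m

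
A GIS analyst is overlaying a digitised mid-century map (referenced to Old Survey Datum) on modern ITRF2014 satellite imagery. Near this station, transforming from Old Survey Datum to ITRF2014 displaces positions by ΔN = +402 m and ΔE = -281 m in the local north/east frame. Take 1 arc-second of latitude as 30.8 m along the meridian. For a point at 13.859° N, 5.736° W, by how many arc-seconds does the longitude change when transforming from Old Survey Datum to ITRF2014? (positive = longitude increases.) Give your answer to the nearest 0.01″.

At latitude 13.859°, cos φ = 0.970888.
1″ of longitude at this latitude = 30.80 × cos φ = 29.9034 m, so Δλ = -281.0 / 29.9034 = -9.397″.

Δλ = -9.40″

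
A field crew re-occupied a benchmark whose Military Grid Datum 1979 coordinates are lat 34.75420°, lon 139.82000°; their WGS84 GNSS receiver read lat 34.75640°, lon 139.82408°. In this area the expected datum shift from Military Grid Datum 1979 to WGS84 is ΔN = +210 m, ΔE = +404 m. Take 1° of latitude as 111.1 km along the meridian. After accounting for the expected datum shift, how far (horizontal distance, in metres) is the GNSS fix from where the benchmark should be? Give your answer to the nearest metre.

47 m

Observed coordinate differences: Δφ = +0.00220°, Δλ = +0.00408°.
Converting to metres (1° lat = 111100 m, cos φ = 0.821605): observed ΔN = 244.4 m, observed ΔE = 372.4 m.
Subtracting the expected shift leaves a residual of 244.4 − (210) = 34.4 m north and 372.4 − (404) = -31.6 m east.
Residual distance = √(34.4² + (-31.6)²) = 46.7 m.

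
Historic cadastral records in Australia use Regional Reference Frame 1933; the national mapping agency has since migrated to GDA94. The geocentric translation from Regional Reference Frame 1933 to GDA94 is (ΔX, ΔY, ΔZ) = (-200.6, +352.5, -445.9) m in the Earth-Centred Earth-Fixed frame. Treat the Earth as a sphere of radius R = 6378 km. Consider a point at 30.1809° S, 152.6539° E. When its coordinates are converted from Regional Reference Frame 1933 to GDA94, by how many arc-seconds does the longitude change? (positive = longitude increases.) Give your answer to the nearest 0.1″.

Δλ = -8.3″

sin φ = -0.502732, cos φ = 0.864442, sin λ = 0.459364, cos λ = -0.888248.
East component: ΔE = −sin λ·ΔX + cos λ·ΔY = −(0.459364)(-200.6) + (-0.888248)(352.5) = -220.96 m.
1° of latitude spans πR/180 = 111317 m; at latitude φ, 1° of longitude spans that × cos φ = 96227.2 m, so Δλ = -220.96 / 96227.2 × 3600 = -8.266″.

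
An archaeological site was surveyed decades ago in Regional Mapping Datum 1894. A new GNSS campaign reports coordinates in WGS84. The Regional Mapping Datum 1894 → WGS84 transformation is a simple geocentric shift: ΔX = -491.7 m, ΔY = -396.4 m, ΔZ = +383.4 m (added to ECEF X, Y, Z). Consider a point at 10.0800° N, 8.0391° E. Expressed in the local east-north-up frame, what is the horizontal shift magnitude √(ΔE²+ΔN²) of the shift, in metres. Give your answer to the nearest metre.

At φ = 10.0800°, λ = 8.0391°: sin φ = 0.175023, cos φ = 0.984564, sin λ = 0.139849, cos λ = 0.990173.
ΔE = −sin λ·ΔX + cos λ·ΔY = −(0.139849)·(-491.7) + (0.990173)·(-396.4) = -323.74 m.
ΔN = −sin φ cos λ·ΔX − sin φ sin λ·ΔY + cos φ·ΔZ = −(0.175023)(0.990173)(-491.7) − (0.175023)(0.139849)(-396.4) + (0.984564)(383.4) = 472.40 m.
Horizontal magnitude = √(ΔE² + ΔN²) = √((-323.74)² + 472.40²) = 572.68 m.

573 m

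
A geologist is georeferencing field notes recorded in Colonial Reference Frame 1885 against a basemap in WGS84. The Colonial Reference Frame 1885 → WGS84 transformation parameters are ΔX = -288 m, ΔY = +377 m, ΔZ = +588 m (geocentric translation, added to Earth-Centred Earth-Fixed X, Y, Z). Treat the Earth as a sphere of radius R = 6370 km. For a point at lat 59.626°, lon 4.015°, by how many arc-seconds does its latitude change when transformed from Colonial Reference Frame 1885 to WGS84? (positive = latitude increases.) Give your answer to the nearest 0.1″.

Δφ = 16.9″

sin φ = 0.862743, cos φ = 0.505642, sin λ = 0.070018, cos λ = 0.997546.
North component: ΔN = −sin φ cos λ·ΔX − sin φ sin λ·ΔY + cos φ·ΔZ = −(0.862743)(0.997546)(-288) − (0.862743)(0.070018)(377) + (0.505642)(588) = 522.40 m.
1° of latitude spans πR/180 = 111177 m, so Δφ = 522.40 / 111177 × 3600 = 16.916″.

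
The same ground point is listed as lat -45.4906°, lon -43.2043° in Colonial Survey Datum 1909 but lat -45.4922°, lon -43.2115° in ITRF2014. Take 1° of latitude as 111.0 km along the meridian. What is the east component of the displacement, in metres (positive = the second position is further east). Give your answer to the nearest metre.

Δφ = -45.4922° − -45.4906° = -0.0016°; Δλ = -43.2115° − -43.2043° = -0.0072°.
ΔN = Δφ × 111000 = -177.6 m; ΔE = Δλ × 111000 × cos(-45.4906°) = -0.0072 × 111000 × 0.701026 = -560.3 m.

ΔE = -560 m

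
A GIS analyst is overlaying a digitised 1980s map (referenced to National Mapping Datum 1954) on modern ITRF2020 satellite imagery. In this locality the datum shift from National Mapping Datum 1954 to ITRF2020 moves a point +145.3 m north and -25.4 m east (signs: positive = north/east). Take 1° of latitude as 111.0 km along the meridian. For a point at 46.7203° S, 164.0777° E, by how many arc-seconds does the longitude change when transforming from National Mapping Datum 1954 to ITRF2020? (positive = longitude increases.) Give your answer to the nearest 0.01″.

Δλ = -1.20″

At latitude -46.7203°, cos φ = 0.685560.
1° of longitude at this latitude = 111.0 × cos φ = 76.10 km, so Δλ = -25.4 / 76097.2 = -0.0003338° = -1.202″.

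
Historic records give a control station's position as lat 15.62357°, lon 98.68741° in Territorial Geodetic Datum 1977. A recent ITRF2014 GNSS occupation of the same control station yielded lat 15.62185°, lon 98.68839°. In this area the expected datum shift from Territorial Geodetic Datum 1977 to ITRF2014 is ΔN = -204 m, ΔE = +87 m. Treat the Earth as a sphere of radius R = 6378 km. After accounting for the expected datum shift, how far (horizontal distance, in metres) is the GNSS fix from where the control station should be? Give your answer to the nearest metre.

22 m

Observed coordinate differences: Δφ = -0.00172°, Δλ = +0.00098°.
Converting to metres (1° lat = 111317 m, cos φ = 0.963052): observed ΔN = -191.5 m, observed ΔE = 105.1 m.
Subtracting the expected shift leaves a residual of -191.5 − (-204) = 12.5 m north and 105.1 − (87) = 18.1 m east.
Residual distance = √(12.5² + 18.1²) = 22.0 m.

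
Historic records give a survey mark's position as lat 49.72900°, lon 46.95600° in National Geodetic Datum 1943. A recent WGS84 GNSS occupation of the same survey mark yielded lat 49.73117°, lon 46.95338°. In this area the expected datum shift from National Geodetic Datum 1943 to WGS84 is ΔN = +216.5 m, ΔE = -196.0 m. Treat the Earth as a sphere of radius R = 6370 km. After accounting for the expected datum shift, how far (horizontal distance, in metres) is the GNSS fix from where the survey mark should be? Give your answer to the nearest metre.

26 m

Observed coordinate differences: Δφ = +0.00217°, Δλ = -0.00262°.
Converting to metres (1° lat = 111177 m, cos φ = 0.646404): observed ΔN = 241.3 m, observed ΔE = -188.3 m.
Subtracting the expected shift leaves a residual of 241.3 − (216.5) = 24.8 m north and -188.3 − (-196.0) = 7.7 m east.
Residual distance = √(24.8² + 7.7²) = 25.9 m.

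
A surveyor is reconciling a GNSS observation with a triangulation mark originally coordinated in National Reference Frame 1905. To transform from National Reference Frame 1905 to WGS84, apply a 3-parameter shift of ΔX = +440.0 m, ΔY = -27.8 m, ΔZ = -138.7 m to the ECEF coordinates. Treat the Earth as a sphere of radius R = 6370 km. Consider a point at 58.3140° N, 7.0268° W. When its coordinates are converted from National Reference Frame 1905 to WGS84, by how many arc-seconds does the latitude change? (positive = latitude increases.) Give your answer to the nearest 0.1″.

Δφ = -14.5″

sin φ = 0.850939, cos φ = 0.525264, sin λ = -0.122334, cos λ = 0.992489.
North component: ΔN = −sin φ cos λ·ΔX − sin φ sin λ·ΔY + cos φ·ΔZ = −(0.850939)(0.992489)(440.0) − (0.850939)(-0.122334)(-27.8) + (0.525264)(-138.7) = -447.35 m.
1° of latitude spans πR/180 = 111177 m, so Δφ = -447.35 / 111177 × 3600 = -14.485″.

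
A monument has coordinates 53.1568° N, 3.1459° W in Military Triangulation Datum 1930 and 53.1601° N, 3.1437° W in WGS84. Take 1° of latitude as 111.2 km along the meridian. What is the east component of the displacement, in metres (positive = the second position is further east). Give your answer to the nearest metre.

ΔE = 147 m

Δφ = 53.1601° − 53.1568° = +0.0033°; Δλ = -3.1437° − -3.1459° = +0.0022°.
ΔN = Δφ × 111200 = 367.0 m; ΔE = Δλ × 111200 × cos(53.1568°) = +0.0022 × 111200 × 0.599627 = 146.7 m.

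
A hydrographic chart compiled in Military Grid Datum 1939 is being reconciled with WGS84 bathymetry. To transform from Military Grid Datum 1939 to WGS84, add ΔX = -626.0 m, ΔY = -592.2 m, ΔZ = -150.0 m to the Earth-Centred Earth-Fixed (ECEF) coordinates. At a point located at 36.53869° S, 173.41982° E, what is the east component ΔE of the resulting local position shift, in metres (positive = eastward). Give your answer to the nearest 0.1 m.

At φ = -36.53869°, λ = 173.41982°: sin φ = -0.595365, cos φ = 0.803455, sin λ = 0.114594, cos λ = -0.993412.
ΔE = −sin λ·ΔX + cos λ·ΔY = −(0.114594)·(-626.0) + (-0.993412)·(-592.2) = 660.03 m.

ΔE = 660.0 m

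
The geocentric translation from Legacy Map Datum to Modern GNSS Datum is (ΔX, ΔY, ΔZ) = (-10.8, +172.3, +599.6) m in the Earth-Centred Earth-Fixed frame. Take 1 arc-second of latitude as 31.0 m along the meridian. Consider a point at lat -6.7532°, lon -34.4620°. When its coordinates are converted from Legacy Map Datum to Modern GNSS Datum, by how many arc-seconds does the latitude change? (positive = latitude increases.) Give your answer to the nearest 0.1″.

sin φ = -0.117593, cos φ = 0.993062, sin λ = -0.565860, cos λ = 0.824502.
North component: ΔN = −sin φ cos λ·ΔX − sin φ sin λ·ΔY + cos φ·ΔZ = −(-0.117593)(0.824502)(-10.8) − (-0.117593)(-0.565860)(172.3) + (0.993062)(599.6) = 582.93 m.
1° of latitude spans 3600 × 31.00 = 111600 m, so Δφ = 582.93 / 111600 × 3600 = 18.804″.

Δφ = 18.8″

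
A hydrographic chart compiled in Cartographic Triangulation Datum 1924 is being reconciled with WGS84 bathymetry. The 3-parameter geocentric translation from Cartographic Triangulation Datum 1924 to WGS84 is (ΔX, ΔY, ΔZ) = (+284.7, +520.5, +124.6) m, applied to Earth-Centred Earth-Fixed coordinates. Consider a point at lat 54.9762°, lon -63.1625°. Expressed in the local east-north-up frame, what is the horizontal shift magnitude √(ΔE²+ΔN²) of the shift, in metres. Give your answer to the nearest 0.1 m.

At φ = 54.9762°, λ = -63.1625°: sin φ = 0.818914, cos φ = 0.573917, sin λ = -0.892291, cos λ = 0.451462.
ΔE = −sin λ·ΔX + cos λ·ΔY = −(-0.892291)·(284.7) + (0.451462)·(520.5) = 489.02 m.
ΔN = −sin φ cos λ·ΔX − sin φ sin λ·ΔY + cos φ·ΔZ = −(0.818914)(0.451462)(284.7) − (0.818914)(-0.892291)(520.5) + (0.573917)(124.6) = 346.59 m.
Horizontal magnitude = √(ΔE² + ΔN²) = √(489.02² + 346.59²) = 599.39 m.

599.4 m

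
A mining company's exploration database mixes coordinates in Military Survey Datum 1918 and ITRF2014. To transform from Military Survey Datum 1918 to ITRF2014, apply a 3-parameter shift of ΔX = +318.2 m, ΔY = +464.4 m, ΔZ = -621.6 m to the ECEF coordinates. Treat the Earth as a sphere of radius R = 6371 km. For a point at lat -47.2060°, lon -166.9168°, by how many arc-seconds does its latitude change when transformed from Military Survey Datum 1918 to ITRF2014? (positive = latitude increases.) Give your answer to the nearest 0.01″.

Δφ = -23.53″

sin φ = -0.733801, cos φ = 0.679364, sin λ = -0.226366, cos λ = -0.974042.
North component: ΔN = −sin φ cos λ·ΔX − sin φ sin λ·ΔY + cos φ·ΔZ = −(-0.733801)(-0.974042)(318.2) − (-0.733801)(-0.226366)(464.4) + (0.679364)(-621.6) = -726.87 m.
1° of latitude spans πR/180 = 111195 m, so Δφ = -726.87 / 111195 × 3600 = -23.533″.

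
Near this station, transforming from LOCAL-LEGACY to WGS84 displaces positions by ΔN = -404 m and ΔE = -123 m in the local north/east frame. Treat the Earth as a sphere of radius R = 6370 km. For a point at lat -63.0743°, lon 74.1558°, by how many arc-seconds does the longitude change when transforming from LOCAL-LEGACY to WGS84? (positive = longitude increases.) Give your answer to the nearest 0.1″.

Δλ = -8.8″

At latitude -63.0743°, cos φ = 0.452835.
One radian of longitude at latitude φ spans R cos φ, so Δλ = ΔE / (R cos φ) = -123.0 / (6370000 × 0.452835) = -4.2641e-05 rad = -8.795″.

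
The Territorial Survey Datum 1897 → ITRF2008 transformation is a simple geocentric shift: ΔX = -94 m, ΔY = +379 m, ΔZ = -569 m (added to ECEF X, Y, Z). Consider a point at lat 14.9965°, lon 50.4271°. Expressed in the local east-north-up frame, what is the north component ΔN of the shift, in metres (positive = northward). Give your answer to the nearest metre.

The local north axis is (−sin φ cos λ, −sin φ sin λ, cos φ), giving ΔN = 15.495 − 75.594 − 549.621 = -609.72 m.

ΔN = -610 m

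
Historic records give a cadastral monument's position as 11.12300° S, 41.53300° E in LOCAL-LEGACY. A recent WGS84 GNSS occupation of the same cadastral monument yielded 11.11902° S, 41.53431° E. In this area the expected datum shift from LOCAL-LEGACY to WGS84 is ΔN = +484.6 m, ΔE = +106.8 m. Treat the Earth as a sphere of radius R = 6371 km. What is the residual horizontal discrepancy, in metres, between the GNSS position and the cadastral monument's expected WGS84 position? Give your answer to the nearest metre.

55 m

Observed coordinate differences: Δφ = +0.00398°, Δλ = +0.00131°.
Converting to metres (1° lat = 111195 m, cos φ = 0.981215): observed ΔN = 442.6 m, observed ΔE = 142.9 m.
Subtracting the expected shift leaves a residual of 442.6 − (484.6) = -42.0 m north and 142.9 − (106.8) = 36.1 m east.
Residual distance = √((-42.0)² + 36.1²) = 55.4 m.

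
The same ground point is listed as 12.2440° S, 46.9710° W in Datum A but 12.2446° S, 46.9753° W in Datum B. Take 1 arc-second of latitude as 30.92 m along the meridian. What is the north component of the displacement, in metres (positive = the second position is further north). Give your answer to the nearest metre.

ΔN = -67 m

Δφ = -12.2446° − -12.2440° = -0.0006°; Δλ = -46.9753° − -46.9710° = -0.0043°.
1° of latitude = 3600 × 30.92 = 111312 m.
ΔN = Δφ × 111312 = -66.8 m; ΔE = Δλ × 111312 × cos(-12.2440°) = -0.0043 × 111312 × 0.977253 = -467.8 m.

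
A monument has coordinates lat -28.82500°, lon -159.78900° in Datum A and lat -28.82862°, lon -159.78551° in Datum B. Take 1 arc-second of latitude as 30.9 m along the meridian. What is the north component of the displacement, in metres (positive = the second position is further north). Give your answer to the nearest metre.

Δφ = -28.82862° − -28.82500° = -0.00362°; Δλ = -159.78551° − -159.78900° = +0.00349°.
1° of latitude = 3600 × 30.90 = 111240 m.
ΔN = Δφ × 111240 = -402.7 m; ΔE = Δλ × 111240 × cos(-28.82500°) = +0.00349 × 111240 × 0.876096 = 340.1 m.

ΔN = -403 m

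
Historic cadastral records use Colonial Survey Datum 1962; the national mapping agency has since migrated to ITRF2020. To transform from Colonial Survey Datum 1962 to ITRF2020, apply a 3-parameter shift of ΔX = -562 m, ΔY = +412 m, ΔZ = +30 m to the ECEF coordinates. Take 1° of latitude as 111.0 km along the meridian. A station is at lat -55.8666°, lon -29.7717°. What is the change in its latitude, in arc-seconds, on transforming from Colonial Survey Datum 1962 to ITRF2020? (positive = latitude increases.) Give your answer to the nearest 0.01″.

Δφ = -18.04″

sin φ = -0.827733, cos φ = 0.561122, sin λ = -0.496545, cos λ = 0.868011.
North component: ΔN = −sin φ cos λ·ΔX − sin φ sin λ·ΔY + cos φ·ΔZ = −(-0.827733)(0.868011)(-562) − (-0.827733)(-0.496545)(412) + (0.561122)(30) = -556.29 m.
1° of latitude spans 111000 m, so Δφ = -556.29 / 111000 × 3600 = -18.042″.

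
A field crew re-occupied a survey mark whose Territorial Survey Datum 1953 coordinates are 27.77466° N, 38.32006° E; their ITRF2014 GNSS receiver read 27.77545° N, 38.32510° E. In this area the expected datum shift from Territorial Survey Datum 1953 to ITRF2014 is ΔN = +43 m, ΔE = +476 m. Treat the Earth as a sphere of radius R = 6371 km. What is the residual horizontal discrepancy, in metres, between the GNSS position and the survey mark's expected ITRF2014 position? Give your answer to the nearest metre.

49 m

Observed coordinate differences: Δφ = +0.00079°, Δλ = +0.00504°.
Converting to metres (1° lat = 111195 m, cos φ = 0.884787): observed ΔN = 87.8 m, observed ΔE = 495.9 m.
Subtracting the expected shift leaves a residual of 87.8 − (43) = 44.8 m north and 495.9 − (476) = 19.9 m east.
Residual distance = √(44.8² + 19.9²) = 49.0 m.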